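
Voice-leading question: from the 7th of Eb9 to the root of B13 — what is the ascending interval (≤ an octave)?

The 7th of Eb9 is Db; the root of B13 is B.
Db up to B is 10 semitones, a half step wider than a major sixth, so the interval is augmented.

augmented sixth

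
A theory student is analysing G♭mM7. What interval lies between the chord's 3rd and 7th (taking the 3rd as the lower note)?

Spelling the chord: G♭–B𝄫–D♭–F.
3rd = B𝄫; 7th = F.
5 letter names make it a fifth; at 8 semitones (a half step wider than perfect) the quality is augmented.

augmented 5th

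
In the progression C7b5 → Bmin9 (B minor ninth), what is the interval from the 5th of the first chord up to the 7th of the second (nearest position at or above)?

augmented second

The 5th of C7b5 is Gb; the 7th of Bmin9 (B minor ninth) is A.
From Gb to A: 3 semitones over a second = augmented.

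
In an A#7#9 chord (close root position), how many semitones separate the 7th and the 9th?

5

A#7#9 is spelled A#-C##-E#-G#-B##.
G# to B## is an augmented third: 5 semitones.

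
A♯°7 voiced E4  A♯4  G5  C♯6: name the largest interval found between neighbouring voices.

d7

Adjacent intervals: E4→A♯4 = augmented fourth; A♯4→G5 = diminished seventh; G5→C♯6 = augmented fourth.
The largest is A♯4 to G5, a diminished seventh (9 semitones).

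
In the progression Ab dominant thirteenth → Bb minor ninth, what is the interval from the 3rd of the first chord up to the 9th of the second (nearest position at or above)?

perfect unison

The 3rd of Ab dominant thirteenth is C; the 9th of Bb minor ninth is C.
From C to C is 0 semitones, exactly the perfect unison.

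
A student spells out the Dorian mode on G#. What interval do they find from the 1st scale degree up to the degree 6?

major 6th

The scale runs G# A# B C# D# E# F#.
That puts G# below E#.
G# up to E# spans 6 letter names and 9 semitones — a major sixth.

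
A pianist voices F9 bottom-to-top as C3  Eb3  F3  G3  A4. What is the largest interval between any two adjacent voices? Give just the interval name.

Adjacent intervals: C3→Eb3 = minor third; Eb3→F3 = major second; F3→G3 = major second; G3→A4 = major ninth.
The largest is G3 to A4, a major ninth (14 semitones).

major ninth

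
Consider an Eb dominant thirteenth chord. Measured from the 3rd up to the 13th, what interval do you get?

perfect eleventh

Spelling the chord: Eb-G-Bb-Db-F-C.
The 3rd is G and the 13th is C.
From G to C is 17 semitones, exactly the perfect eleventh.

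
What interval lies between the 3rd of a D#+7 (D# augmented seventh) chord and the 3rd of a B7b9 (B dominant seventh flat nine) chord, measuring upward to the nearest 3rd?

D#+7 (D# augmented seventh) has F## as its 3rd, and B7b9 (B dominant seventh flat nine) has D# as its 3rd.
6 letter names make it a sixth; at 8 semitones (a half step narrower than major) the quality is minor.

minor sixth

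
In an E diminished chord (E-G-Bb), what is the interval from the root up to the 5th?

diminished fifth

So we need the interval from E up to Bb.
5 letter names make it a fifth; at 6 semitones (a half step narrower than perfect) the quality is diminished.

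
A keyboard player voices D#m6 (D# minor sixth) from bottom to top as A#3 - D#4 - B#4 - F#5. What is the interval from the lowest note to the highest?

The outer voices are A#3 and F#5.
A# up to F# is 20 semitones, a half step narrower than a major thirteenth, so the interval is minor.

minor 13th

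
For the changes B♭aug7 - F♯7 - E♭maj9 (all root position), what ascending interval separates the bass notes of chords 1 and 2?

The roots are B♭ and F♯.
From B♭ to F♯: 8 semitones over a fifth = augmented.

augmented fifth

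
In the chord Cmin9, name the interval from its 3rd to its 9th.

major seventh

Spelling the chord: C–Eb–G–Bb–D.
That puts Eb below D.
Counting 7 letters and 11 half steps from Eb gives a major seventh.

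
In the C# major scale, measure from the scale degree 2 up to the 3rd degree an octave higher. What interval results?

major ninth

Spelling the C# major scale: C# D# E# F# G# A# B#.
Scale degree 2 = D#; scale degree 3 (up an octave) = E#.
From D# to E# is 14 semitones, exactly the major ninth.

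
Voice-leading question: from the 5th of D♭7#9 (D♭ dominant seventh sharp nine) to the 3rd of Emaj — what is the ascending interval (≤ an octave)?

The 5th of D♭7#9 (D♭ dominant seventh sharp nine) is A♭; the 3rd of Emaj is G♯.
7 letter names make it a seventh; at 12 semitones (a half step wider than major) the quality is augmented.

augmented seventh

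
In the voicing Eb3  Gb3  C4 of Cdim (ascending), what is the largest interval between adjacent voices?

augmented fourth

Adjacent intervals: Eb3→Gb3 = minor third; Gb3→C4 = augmented fourth.
The largest is Gb3 to C4, an augmented fourth (6 semitones).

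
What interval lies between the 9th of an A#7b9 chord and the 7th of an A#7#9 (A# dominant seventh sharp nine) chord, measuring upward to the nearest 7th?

major 6th

A#7b9 has B as its 9th, and A#7#9 (A# dominant seventh sharp nine) has G# as its 7th.
From B to G# is 9 semitones, exactly the major sixth.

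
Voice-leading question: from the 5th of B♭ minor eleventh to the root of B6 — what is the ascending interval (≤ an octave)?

The 5th of B♭ minor eleventh is F; the root of B6 is B.
4 letter names make it a fourth; at 6 semitones (a half step wider than perfect) the quality is augmented.

augmented fourth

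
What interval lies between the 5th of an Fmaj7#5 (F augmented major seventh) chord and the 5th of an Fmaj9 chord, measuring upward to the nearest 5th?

d8

Fmaj7#5 (F augmented major seventh) has C# as its 5th, and Fmaj9 has C as its 5th.
From C# to C: 11 semitones over an octave = diminished.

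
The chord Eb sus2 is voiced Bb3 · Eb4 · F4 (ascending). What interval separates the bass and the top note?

The outer voices are Bb3 and F4.
From Bb to F is 7 semitones, exactly the perfect fifth.

perfect fifth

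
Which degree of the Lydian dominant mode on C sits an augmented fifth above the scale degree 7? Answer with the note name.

F#

The scale is C D E F# G A Bb.
The scale degree 7 is Bb; an augmented fifth above that is F# — scale degree 4.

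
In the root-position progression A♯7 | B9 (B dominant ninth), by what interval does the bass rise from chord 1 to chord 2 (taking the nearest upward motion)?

minor 2nd

The roots are A♯ and B.
2 letter names make it a second; at 1 semitone (a half step narrower than major) the quality is minor.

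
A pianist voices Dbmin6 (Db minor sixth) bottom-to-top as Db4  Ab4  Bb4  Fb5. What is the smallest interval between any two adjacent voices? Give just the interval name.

Adjacent intervals: Db4→Ab4 = perfect fifth; Ab4→Bb4 = major second; Bb4→Fb5 = diminished fifth.
The smallest is Ab4 to Bb4, a major second (2 semitones).

major second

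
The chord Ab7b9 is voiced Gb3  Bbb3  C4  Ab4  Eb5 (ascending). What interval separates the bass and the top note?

The outer voices are Gb3 and Eb5.
Counting 13 letters and 21 half steps from Gb gives a major thirteenth.

major thirteenth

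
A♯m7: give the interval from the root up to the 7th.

minor seventh

A♯-7 is spelled A♯–C♯–E♯–G♯.
Root = A♯; 7th = G♯.
A♯ up to G♯ is 10 semitones, a half step narrower than a major seventh, so the interval is minor.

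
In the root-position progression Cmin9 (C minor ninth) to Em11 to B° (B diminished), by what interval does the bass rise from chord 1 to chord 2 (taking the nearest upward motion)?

major third

The roots are C and E.
C up to E spans 3 letter names and 4 semitones — a major third.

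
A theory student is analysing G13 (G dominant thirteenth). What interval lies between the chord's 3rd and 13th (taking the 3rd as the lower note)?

Spelling the chord: G, B, D, F, A, E.
3rd = B; 13th = E.
Counting 11 letters and 17 half steps from B gives a perfect eleventh.

P11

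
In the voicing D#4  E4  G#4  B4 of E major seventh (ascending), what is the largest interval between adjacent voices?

major third

Adjacent intervals: D#4→E4 = minor second; E4→G#4 = major third; G#4→B4 = minor third.
The largest is E4 to G#4, a major third (4 semitones).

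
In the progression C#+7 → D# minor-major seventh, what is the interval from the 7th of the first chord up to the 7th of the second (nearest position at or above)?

C#+7 has B as its 7th, and D# minor-major seventh has C## as its 7th.
2 letter names make it a second; at 3 semitones (a half step wider than major) the quality is augmented.

augmented second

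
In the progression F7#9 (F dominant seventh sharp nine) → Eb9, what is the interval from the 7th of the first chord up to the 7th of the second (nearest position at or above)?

minor seventh

F7#9 (F dominant seventh sharp nine) has Eb as its 7th, and Eb9 has Db as its 7th.
7 letter names make it a seventh; at 10 semitones (a half step narrower than major) the quality is minor.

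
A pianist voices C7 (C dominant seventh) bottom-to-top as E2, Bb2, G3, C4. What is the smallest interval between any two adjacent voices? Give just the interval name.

Adjacent intervals: E2→Bb2 = diminished fifth; Bb2→G3 = major sixth; G3→C4 = perfect fourth.
The smallest is G3 to C4, a perfect fourth (5 semitones).

perfect fourth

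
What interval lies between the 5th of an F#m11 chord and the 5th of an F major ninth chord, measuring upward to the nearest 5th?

d8

F#m11 has C# as its 5th, and F major ninth has C as its 5th.
From C# to C: 11 semitones over an octave = diminished.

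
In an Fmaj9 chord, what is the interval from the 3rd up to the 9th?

minor seventh

Fmaj9: F, A, C, E, G.
The 3rd is A and the 9th is G.
7 letter names make it a seventh; at 10 semitones (a half step narrower than major) the quality is minor.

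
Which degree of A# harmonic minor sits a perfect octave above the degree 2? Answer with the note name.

The scale is A# B# C# D# E# F# G##.
The degree 2 is B#; a perfect octave above that is B# — scale degree 2.

B#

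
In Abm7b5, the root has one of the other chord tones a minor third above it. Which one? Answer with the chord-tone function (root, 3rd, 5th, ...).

Abø7: Ab Cb Ebb Gb.
The root is Ab. A minor third above Ab is Cb.
Cb is the chord's 3rd.

3rd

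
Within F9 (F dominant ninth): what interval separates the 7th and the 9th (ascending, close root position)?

major 3rd

F dominant ninth: F–A–C–Eb–G.
The 7th is Eb and the 9th is G.
From Eb to G is 4 semitones, exactly the major third.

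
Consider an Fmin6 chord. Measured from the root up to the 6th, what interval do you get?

M6

The chord tones of Fmin6 are F Ab C D.
That puts F below D.
F up to D spans 6 letter names and 9 semitones — a major sixth.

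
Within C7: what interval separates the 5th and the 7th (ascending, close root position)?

minor third

C7 is spelled C-E-G-Bb.
That puts G below Bb.
3 letter names make it a third; at 3 semitones (a half step narrower than major) the quality is minor.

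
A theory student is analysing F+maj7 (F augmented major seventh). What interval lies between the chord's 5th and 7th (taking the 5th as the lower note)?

minor third

Fmaj7#5: F A C♯ E.
5th = C♯; 7th = E.
3 letter names make it a third; at 3 semitones (a half step narrower than major) the quality is minor.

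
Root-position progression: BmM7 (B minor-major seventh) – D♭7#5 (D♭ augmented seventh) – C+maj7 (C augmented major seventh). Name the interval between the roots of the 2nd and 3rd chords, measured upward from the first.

The roots are D♭ and C.
D♭ up to C spans 7 letter names and 11 semitones — a major seventh.

major seventh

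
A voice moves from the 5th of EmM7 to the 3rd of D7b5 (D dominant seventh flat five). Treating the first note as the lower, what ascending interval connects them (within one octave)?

perfect fifth

EmM7 has B as its 5th, and D7b5 (D dominant seventh flat five) has F# as its 3rd.
From B to F# is 7 semitones, exactly the perfect fifth.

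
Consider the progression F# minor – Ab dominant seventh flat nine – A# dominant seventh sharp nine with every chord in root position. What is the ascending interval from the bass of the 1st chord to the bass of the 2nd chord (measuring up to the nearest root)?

The roots are F# and Ab.
3 letter names make it a third; at 2 semitones (a whole step narrower than major) the quality is diminished.

d3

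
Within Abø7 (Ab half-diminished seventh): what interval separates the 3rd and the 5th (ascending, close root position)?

Spelling the chord: Ab Cb Ebb Gb.
That puts Cb below Ebb.
3 letter names make it a third; at 3 semitones (a half step narrower than major) the quality is minor.

minor 3rd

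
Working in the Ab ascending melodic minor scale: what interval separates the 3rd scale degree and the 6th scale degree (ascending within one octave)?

augmented fourth

The scale runs Ab Bb Cb Db Eb F G.
3rd scale degree = Cb; 6th degree = F.
Cb up to F is 6 semitones, a half step wider than a perfect fourth, so the interval is augmented.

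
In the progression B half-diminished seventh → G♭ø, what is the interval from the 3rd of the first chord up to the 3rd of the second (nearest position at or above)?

d6

The 3rd of B half-diminished seventh is D; the 3rd of G♭ø is B𝄫.
6 letter names make it a sixth; at 7 semitones (a whole step narrower than major) the quality is diminished.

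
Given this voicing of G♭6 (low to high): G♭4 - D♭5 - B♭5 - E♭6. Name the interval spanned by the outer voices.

The outer voices are G♭4 and E♭6.
G♭ up to E♭ spans 13 letter names and 21 semitones — a major thirteenth.

major thirteenth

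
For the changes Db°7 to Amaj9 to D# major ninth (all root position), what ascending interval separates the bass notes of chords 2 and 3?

The roots are A and D#.
4 letter names make it a fourth; at 6 semitones (a half step wider than perfect) the quality is augmented.

augmented fourth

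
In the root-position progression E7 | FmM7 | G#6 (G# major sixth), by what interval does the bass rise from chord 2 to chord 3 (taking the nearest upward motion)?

The roots are F and G#.
From F to G#: 3 semitones over a second = augmented.

augmented second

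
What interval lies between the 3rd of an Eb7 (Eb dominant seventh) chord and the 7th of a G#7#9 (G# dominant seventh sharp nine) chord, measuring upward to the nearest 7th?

major seventh

The 3rd of Eb7 (Eb dominant seventh) is G; the 7th of G#7#9 (G# dominant seventh sharp nine) is F#.
From G to F# is 11 semitones, exactly the major seventh.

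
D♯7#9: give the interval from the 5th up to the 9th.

A5

D♯7#9 (D♯ dominant seventh sharp nine): D♯-F𝄪-A♯-C♯-E𝄪.
So we need the interval from A♯ up to E𝄪.
From A♯ to E𝄪: 8 semitones over a fifth = augmented.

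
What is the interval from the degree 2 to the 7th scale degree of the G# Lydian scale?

major 6th

G# lydian: G# A# B# C## D# E# F##.
Degree 2 = A#; 7th degree = F##.
A# up to F## spans 6 letter names and 9 semitones — a major sixth.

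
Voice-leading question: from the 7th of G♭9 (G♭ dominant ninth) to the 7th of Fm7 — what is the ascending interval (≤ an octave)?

major seventh

G♭9 (G♭ dominant ninth) has F♭ as its 7th, and Fm7 has E♭ as its 7th.
F♭ up to E♭ spans 7 letter names and 11 semitones — a major seventh.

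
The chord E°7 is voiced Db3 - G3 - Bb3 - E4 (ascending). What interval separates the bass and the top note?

The outer voices are Db3 and E4.
Db up to E is 15 semitones, a half step wider than a major ninth, so the interval is augmented.

augmented ninth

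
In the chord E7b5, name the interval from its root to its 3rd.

major 3rd

Spelling the chord: E G♯ B♭ D.
Root = E; 3rd = G♯.
From E to G♯ is 4 semitones, exactly the major third.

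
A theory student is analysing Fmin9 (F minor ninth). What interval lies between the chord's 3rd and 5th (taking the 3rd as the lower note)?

Spelling the chord: F, Ab, C, Eb, G.
3rd = Ab; 5th = C.
Counting 3 letters and 4 half steps from Ab gives a major third.

major 3rd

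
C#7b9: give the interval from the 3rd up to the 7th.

C#7b9 is spelled C#–E#–G#–B–D.
3rd = E#; 7th = B.
E# up to B is 6 semitones, a half step narrower than a perfect fifth, so the interval is diminished.

diminished 5th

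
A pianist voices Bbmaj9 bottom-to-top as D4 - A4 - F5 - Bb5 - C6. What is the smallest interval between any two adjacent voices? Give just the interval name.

major second

Adjacent intervals: D4→A4 = perfect fifth; A4→F5 = minor sixth; F5→Bb5 = perfect fourth; Bb5→C6 = major second.
The smallest is Bb5 to C6, a major second (2 semitones).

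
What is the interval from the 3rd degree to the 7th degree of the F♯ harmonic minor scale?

augmented fifth

The scale runs F♯ G♯ A B C♯ D E♯.
That puts A below E♯.
5 letter names make it a fifth; at 8 semitones (a half step wider than perfect) the quality is augmented.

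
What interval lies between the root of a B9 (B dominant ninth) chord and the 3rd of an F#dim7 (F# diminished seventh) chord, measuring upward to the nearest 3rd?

minor seventh

B9 (B dominant ninth) has B as its root, and F#dim7 (F# diminished seventh) has A as its 3rd.
7 letter names make it a seventh; at 10 semitones (a half step narrower than major) the quality is minor.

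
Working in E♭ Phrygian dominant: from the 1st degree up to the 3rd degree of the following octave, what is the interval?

E♭ phrygian dominant: E♭ F♭ G A♭ B♭ C♭ D♭.
That puts E♭ below G.
From E♭ to G is 16 semitones, exactly the major tenth.

major tenth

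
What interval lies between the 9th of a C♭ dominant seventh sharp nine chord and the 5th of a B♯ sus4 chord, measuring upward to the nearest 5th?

The 9th of C♭ dominant seventh sharp nine is D; the 5th of B♯ sus4 is F𝄪.
3 letter names make it a third; at 5 semitones (a half step wider than major) the quality is augmented.

augmented third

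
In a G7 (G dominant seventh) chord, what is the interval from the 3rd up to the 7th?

diminished fifth

The chord tones of G7 are G B D F.
3rd = B; 7th = F.
From B to F: 6 semitones over a fifth = diminished.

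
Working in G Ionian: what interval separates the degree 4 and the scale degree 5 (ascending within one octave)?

Spelling G Ionian: G A B C D E F♯.
That puts C below D.
C up to D spans 2 letter names and 2 semitones — a major second.

major second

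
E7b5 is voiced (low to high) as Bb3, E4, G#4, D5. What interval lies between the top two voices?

Those voices are G#4 and D5.
G# up to D is 6 semitones, a half step narrower than a perfect fifth, so the interval is diminished.

diminished fifth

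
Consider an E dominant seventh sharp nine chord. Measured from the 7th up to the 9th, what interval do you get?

Spelling the chord: E-G#-B-D-F##.
So we need the interval from D up to F##.
3 letter names make it a third; at 5 semitones (a half step wider than major) the quality is augmented.

A3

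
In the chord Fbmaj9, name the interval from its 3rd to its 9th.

The chord tones of Fb major ninth are Fb-Ab-Cb-Eb-Gb.
3rd = Ab; 9th = Gb.
From Ab to Gb: 10 semitones over a seventh = minor.

minor seventh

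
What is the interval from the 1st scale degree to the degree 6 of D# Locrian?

minor sixth

D# locrian: D# E F# G# A B C#.
That puts D# below B.
6 letter names make it a sixth; at 8 semitones (a half step narrower than major) the quality is minor.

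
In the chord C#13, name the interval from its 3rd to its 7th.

C#13: C#–E#–G#–B–D#–A#.
3rd = E#; 7th = B.
5 letter names make it a fifth; at 6 semitones (a half step narrower than perfect) the quality is diminished.

d5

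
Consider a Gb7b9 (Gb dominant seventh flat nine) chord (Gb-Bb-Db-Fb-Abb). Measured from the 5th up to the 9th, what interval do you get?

diminished fifth

That puts Db below Abb.
5 letter names make it a fifth; at 6 semitones (a half step narrower than perfect) the quality is diminished.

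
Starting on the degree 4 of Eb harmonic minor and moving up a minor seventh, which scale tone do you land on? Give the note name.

The scale is Eb F Gb Ab Bb Cb D.
The degree 4 is Ab; a minor seventh above that is Gb — scale degree 3.

Gb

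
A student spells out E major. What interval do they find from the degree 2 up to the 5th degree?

E major: E F♯ G♯ A B C♯ D♯.
Degree 2 = F♯; 5th degree = B.
Counting 4 letters and 5 half steps from F♯ gives a perfect fourth.

perfect 4th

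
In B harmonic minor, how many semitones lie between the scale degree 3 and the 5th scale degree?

The scale is B C# D E F# G A#.
D up to F# is a major third — 4 semitones.

4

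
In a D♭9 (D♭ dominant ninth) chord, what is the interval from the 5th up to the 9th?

D♭9 is spelled D♭ F A♭ C♭ E♭.
The 5th is A♭ and the 9th is E♭.
Counting 5 letters and 7 half steps from A♭ gives a perfect fifth.

perfect 5th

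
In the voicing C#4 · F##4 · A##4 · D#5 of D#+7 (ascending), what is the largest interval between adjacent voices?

augmented 4th

Adjacent intervals: C#4→F##4 = augmented fourth; F##4→A##4 = major third; A##4→D#5 = diminished fourth.
The largest is C#4 to F##4, an augmented fourth (6 semitones).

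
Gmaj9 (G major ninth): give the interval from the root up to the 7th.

The chord tones of Gmaj9 are G, B, D, F#, A.
So we need the interval from G up to F#.
Counting 7 letters and 11 half steps from G gives a major seventh.

major seventh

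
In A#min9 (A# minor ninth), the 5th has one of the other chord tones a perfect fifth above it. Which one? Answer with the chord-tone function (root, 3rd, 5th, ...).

A#min9 is spelled A#–C#–E#–G#–B#.
The 5th is E#. A perfect fifth above E# is B#.
B# is the chord's 9th.

9th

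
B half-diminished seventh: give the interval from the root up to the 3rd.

minor 3rd

Spelling the chord: B–D–F–A.
That puts B below D.
3 letter names make it a third; at 3 semitones (a half step narrower than major) the quality is minor.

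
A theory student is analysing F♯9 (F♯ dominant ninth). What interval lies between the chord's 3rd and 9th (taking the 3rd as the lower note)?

F♯9: F♯, A♯, C♯, E, G♯.
That puts A♯ below G♯.
7 letter names make it a seventh; at 10 semitones (a half step narrower than major) the quality is minor.

minor seventh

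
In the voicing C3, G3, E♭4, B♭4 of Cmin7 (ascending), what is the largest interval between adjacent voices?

minor 6th

Adjacent intervals: C3→G3 = perfect fifth; G3→E♭4 = minor sixth; E♭4→B♭4 = perfect fifth.
The largest is G3 to E♭4, a minor sixth (8 semitones).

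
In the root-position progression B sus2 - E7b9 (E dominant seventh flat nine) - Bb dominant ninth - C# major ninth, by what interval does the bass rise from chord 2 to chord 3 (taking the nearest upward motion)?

diminished fifth

The roots are E and Bb.
From E to Bb: 6 semitones over a fifth = diminished.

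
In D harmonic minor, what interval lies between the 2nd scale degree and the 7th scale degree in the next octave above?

M13

D harmonic minor: D E F G A B♭ C♯.
That puts E below C♯.
Counting 13 letters and 21 half steps from E gives a major thirteenth.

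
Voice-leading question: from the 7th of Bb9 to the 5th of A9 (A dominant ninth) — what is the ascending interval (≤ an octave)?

The 7th of Bb9 is Ab; the 5th of A9 (A dominant ninth) is E.
From Ab to E: 8 semitones over a fifth = augmented.

augmented fifth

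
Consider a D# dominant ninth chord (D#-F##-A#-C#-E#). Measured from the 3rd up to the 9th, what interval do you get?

minor seventh

That puts F## below E#.
7 letter names make it a seventh; at 10 semitones (a half step narrower than major) the quality is minor.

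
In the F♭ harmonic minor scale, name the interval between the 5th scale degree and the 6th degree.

Spelling the F♭ harmonic minor scale: F♭ G♭ A𝄫 B𝄫 C♭ D𝄫 E♭.
So we need the interval from C♭ up to D𝄫.
From C♭ to D𝄫: 1 semitone over a second = minor.

minor 2nd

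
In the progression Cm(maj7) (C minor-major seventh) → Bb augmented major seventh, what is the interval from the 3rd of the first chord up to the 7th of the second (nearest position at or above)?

Cm(maj7) (C minor-major seventh) has Eb as its 3rd, and Bb augmented major seventh has A as its 7th.
4 letter names make it a fourth; at 6 semitones (a half step wider than perfect) the quality is augmented.

augmented 4th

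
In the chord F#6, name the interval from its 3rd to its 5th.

F# major sixth is spelled F#, A#, C#, D#.
So we need the interval from A# up to C#.
A# up to C# is 3 semitones, a half step narrower than a major third, so the interval is minor.

minor 3rd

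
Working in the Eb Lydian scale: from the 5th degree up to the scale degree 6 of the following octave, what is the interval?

Spelling the Eb Lydian scale: Eb F G A Bb C D.
5th degree = Bb; 6th degree (up an octave) = C.
Counting 9 letters and 14 half steps from Bb gives a major ninth.

M9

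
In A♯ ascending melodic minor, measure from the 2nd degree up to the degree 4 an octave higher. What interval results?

A♯ melodic minor: A♯ B♯ C♯ D♯ E♯ F𝄪 G𝄪.
The 2nd degree is B♯ and the scale degree 4 (up an octave) is D♯.
10 letter names make it a tenth; at 15 semitones (a half step narrower than major) the quality is minor.

minor 10th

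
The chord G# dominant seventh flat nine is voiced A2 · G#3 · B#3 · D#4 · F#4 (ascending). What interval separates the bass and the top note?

major thirteenth

The outer voices are A2 and F#4.
A up to F# spans 13 letter names and 21 semitones — a major thirteenth.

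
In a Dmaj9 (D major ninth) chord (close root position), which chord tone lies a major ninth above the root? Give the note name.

Dmaj9 is spelled D-F♯-A-C♯-E.
The root is D. A major ninth above D is E.
E is the chord's 9th.

E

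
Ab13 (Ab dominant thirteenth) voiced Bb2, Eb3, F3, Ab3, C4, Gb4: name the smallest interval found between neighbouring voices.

Adjacent intervals: Bb2→Eb3 = perfect fourth; Eb3→F3 = major second; F3→Ab3 = minor third; Ab3→C4 = major third; C4→Gb4 = diminished fifth.
The smallest is Eb3 to F3, a major second (2 semitones).

major second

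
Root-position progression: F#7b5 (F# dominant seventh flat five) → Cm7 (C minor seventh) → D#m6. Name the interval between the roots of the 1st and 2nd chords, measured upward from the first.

The roots are F# and C.
F# up to C is 6 semitones, a half step narrower than a perfect fifth, so the interval is diminished.

diminished 5th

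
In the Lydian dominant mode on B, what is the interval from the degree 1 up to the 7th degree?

B lydian dominant: B C# D# E# F# G# A.
Degree 1 = B; degree 7 = A.
From B to A: 10 semitones over a seventh = minor.

minor 7th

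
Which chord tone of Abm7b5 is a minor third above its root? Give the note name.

Abø7: Ab Cb Ebb Gb.
The root is Ab. A minor third above Ab is Cb.
Cb is the chord's 3rd.

Cb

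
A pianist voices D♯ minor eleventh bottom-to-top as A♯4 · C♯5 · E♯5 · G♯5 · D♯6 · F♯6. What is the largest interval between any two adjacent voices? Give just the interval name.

perfect 5th

Adjacent intervals: A♯4→C♯5 = minor third; C♯5→E♯5 = major third; E♯5→G♯5 = minor third; G♯5→D♯6 = perfect fifth; D♯6→F♯6 = minor third.
The largest is G♯5 to D♯6, a perfect fifth (7 semitones).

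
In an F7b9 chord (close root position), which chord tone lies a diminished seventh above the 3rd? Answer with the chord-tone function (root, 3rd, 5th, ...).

9th

F7b9 is spelled F-A-C-E♭-G♭.
The 3rd is A. A diminished seventh above A is G♭.
G♭ is the chord's 9th.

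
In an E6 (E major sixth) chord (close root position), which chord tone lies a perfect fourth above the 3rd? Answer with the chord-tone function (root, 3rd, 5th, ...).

6th

Spelling the chord: E–G#–B–C#.
The 3rd is G#. A perfect fourth above G# is C#.
C# is the chord's 6th.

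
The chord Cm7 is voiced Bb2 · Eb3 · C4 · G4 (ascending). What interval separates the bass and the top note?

The outer voices are Bb2 and G4.
Bb up to G spans 13 letter names and 21 semitones — a major thirteenth.

major thirteenth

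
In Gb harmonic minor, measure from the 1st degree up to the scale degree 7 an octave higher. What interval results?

Gb harmonic minor: Gb Ab Bbb Cb Db Ebb F.
1st degree = Gb; scale degree 7 (up an octave) = F.
From Gb to F is 23 semitones, exactly the major fourteenth.

M14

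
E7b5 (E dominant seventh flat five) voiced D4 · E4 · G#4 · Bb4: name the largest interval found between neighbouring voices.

major 3rd

Adjacent intervals: D4→E4 = major second; E4→G#4 = major third; G#4→Bb4 = diminished third.
The largest is E4 to G#4, a major third (4 semitones).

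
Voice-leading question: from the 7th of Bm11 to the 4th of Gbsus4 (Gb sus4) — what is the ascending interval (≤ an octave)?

diminished third

The 7th of Bm11 is A; the 4th of Gbsus4 (Gb sus4) is Cb.
A up to Cb is 2 semitones, a whole step narrower than a major third, so the interval is diminished.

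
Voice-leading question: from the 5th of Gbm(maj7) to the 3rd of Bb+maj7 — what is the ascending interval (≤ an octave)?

The 5th of Gbm(maj7) is Db; the 3rd of Bb+maj7 is D.
From Db to D: 1 semitone over a unison = augmented.

augmented unison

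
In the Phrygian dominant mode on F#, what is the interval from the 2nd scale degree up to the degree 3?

augmented second

Spelling the Phrygian dominant mode on F#: F# G A# B C# D E.
So we need the interval from G up to A#.
From G to A#: 3 semitones over a second = augmented.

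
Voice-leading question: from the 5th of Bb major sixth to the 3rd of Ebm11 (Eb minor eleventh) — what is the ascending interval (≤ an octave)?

The 5th of Bb major sixth is F; the 3rd of Ebm11 (Eb minor eleventh) is Gb.
F up to Gb is 1 semitone, a half step narrower than a major second, so the interval is minor.

minor second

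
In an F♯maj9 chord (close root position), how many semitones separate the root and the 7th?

The chord tones of F♯maj9 are F♯–A♯–C♯–E♯–G♯.
F♯ to E♯ is a major seventh: 11 semitones.

11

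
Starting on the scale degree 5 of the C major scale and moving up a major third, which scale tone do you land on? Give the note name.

The scale is C D E F G A B.
The scale degree 5 is G; a major third above that is B — scale degree 7.

B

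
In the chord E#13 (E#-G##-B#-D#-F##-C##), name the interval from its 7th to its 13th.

That puts D# below C##.
From D# to C## is 11 semitones, exactly the major seventh.

major seventh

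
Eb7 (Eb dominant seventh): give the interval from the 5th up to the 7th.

The chord tones of Eb dominant seventh are Eb G Bb Db.
So we need the interval from Bb up to Db.
Bb up to Db is 3 semitones, a half step narrower than a major third, so the interval is minor.

minor third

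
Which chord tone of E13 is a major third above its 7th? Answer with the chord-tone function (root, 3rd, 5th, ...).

E13 is spelled E, G#, B, D, F#, C#.
The 7th is D. A major third above D is F#.
F# is the chord's 9th.

9th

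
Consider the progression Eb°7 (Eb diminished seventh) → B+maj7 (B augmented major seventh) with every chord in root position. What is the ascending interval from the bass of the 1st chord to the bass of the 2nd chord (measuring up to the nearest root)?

The roots are Eb and B.
From Eb to B: 8 semitones over a fifth = augmented.

augmented fifth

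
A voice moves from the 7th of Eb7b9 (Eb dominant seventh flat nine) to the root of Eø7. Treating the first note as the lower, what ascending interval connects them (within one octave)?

Eb7b9 (Eb dominant seventh flat nine) has Db as its 7th, and Eø7 has E as its root.
Db up to E is 3 semitones, a half step wider than a major second, so the interval is augmented.

A2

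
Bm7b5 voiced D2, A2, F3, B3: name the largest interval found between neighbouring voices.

Adjacent intervals: D2→A2 = perfect fifth; A2→F3 = minor sixth; F3→B3 = augmented fourth.
The largest is A2 to F3, a minor sixth (8 semitones).

minor sixth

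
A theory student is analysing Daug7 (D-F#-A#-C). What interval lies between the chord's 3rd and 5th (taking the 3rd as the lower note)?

So we need the interval from F# up to A#.
F# up to A# spans 3 letter names and 4 semitones — a major third.

major third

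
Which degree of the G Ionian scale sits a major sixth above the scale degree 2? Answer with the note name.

The scale is G A B C D E F♯.
The scale degree 2 is A; a major sixth above that is F♯ — scale degree 7.

F#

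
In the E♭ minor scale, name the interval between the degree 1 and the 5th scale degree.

The scale runs E♭ F G♭ A♭ B♭ C♭ D♭.
That puts E♭ below B♭.
From E♭ to B♭ is 7 semitones, exactly the perfect fifth.

perfect fifth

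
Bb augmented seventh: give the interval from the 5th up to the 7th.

diminished third

Bb7#5 (Bb augmented seventh) is spelled Bb–D–F#–Ab.
So we need the interval from F# up to Ab.
3 letter names make it a third; at 2 semitones (a whole step narrower than major) the quality is diminished.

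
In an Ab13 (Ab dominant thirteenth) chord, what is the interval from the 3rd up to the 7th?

diminished fifth

Ab13 is spelled Ab C Eb Gb Bb F.
That puts C below Gb.
5 letter names make it a fifth; at 6 semitones (a half step narrower than perfect) the quality is diminished.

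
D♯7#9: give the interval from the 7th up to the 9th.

Spelling the chord: D♯ F𝄪 A♯ C♯ E𝄪.
The 7th is C♯ and the 9th is E𝄪.
C♯ up to E𝄪 is 5 semitones, a half step wider than a major third, so the interval is augmented.

augmented 3rd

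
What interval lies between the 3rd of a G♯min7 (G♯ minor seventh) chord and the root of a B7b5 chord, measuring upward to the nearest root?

perfect unison

G♯min7 (G♯ minor seventh) has B as its 3rd, and B7b5 has B as its root.
B up to B spans 1 letter names and 0 semitones — a perfect unison.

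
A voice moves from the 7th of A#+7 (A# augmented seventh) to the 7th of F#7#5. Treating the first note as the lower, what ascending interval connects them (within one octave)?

A#+7 (A# augmented seventh) has G# as its 7th, and F#7#5 has E as its 7th.
From G# to E: 8 semitones over a sixth = minor.

minor sixth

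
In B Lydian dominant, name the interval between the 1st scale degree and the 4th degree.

Spelling B Lydian dominant: B C# D# E# F# G# A.
1st scale degree = B; degree 4 = E#.
B up to E# is 6 semitones, a half step wider than a perfect fourth, so the interval is augmented.

augmented 4th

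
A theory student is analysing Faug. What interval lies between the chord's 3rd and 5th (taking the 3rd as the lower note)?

major 3rd

The chord tones of F+ are F A C#.
That puts A below C#.
From A to C# is 4 semitones, exactly the major third.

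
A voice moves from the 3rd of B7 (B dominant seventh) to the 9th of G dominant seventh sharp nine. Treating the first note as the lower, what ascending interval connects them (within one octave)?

perfect fifth

B7 (B dominant seventh) has D♯ as its 3rd, and G dominant seventh sharp nine has A♯ as its 9th.
From D♯ to A♯ is 7 semitones, exactly the perfect fifth.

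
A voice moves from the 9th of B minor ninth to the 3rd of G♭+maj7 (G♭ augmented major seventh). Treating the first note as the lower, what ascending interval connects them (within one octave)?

B minor ninth has C♯ as its 9th, and G♭+maj7 (G♭ augmented major seventh) has B♭ as its 3rd.
C♯ up to B♭ is 9 semitones, a whole step narrower than a major seventh, so the interval is diminished.

diminished seventh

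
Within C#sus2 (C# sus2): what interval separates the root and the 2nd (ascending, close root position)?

major second

Spelling the chord: C# D# G#.
Root = C#; 2nd = D#.
Counting 2 letters and 2 half steps from C# gives a major second.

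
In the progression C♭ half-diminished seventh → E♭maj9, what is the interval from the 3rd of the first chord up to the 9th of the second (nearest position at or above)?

C♭ half-diminished seventh has E𝄫 as its 3rd, and E♭maj9 has F as its 9th.
From E𝄫 to F: 3 semitones over a second = augmented.

augmented second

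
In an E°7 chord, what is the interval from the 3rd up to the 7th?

diminished fifth

The chord tones of Edim7 (E diminished seventh) are E, G, B♭, D♭.
The 3rd is G and the 7th is D♭.
5 letter names make it a fifth; at 6 semitones (a half step narrower than perfect) the quality is diminished.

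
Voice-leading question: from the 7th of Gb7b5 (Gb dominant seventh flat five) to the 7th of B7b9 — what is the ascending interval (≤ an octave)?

augmented third

The 7th of Gb7b5 (Gb dominant seventh flat five) is Fb; the 7th of B7b9 is A.
From Fb to A: 5 semitones over a third = augmented.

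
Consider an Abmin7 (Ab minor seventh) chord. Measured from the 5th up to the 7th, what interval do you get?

minor third

Spelling the chord: Ab-Cb-Eb-Gb.
So we need the interval from Eb up to Gb.
Eb up to Gb is 3 semitones, a half step narrower than a major third, so the interval is minor.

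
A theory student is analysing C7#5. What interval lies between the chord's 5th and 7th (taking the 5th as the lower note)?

C augmented seventh: C, E, G♯, B♭.
That puts G♯ below B♭.
G♯ up to B♭ is 2 semitones, a whole step narrower than a major third, so the interval is diminished.

diminished 3rd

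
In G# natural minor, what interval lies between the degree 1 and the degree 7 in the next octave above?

m14

The scale runs G# A# B C# D# E F#.
The degree 1 is G# and the 7th scale degree (up an octave) is F#.
14 letter names make it a fourteenth; at 22 semitones (a half step narrower than major) the quality is minor.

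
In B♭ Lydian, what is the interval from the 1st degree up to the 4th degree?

Spelling B♭ Lydian: B♭ C D E F G A.
That puts B♭ below E.
From B♭ to E: 6 semitones over a fourth = augmented.

augmented fourth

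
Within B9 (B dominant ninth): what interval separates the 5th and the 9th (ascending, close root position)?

The chord tones of B dominant ninth are B-D#-F#-A-C#.
The 5th is F# and the 9th is C#.
Counting 5 letters and 7 half steps from F# gives a perfect fifth.

perfect fifth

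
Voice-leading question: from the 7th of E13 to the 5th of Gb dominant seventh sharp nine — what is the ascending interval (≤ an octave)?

d8

E13 has D as its 7th, and Gb dominant seventh sharp nine has Db as its 5th.
From D to Db: 11 semitones over an octave = diminished.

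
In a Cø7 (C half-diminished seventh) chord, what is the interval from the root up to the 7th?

C half-diminished seventh: C Eb Gb Bb.
The root is C and the 7th is Bb.
C up to Bb is 10 semitones, a half step narrower than a major seventh, so the interval is minor.

minor seventh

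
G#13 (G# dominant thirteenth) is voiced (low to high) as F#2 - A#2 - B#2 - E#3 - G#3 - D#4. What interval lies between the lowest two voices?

major third

Those voices are F#2 and A#2.
From F# to A# is 4 semitones, exactly the major third.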